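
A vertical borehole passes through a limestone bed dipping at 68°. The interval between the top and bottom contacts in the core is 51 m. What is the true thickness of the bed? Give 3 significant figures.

True thickness t = h · cos(dip) = 51 × cos 68°
t = 51 × 0.3746 = 19.105 m

19.1 m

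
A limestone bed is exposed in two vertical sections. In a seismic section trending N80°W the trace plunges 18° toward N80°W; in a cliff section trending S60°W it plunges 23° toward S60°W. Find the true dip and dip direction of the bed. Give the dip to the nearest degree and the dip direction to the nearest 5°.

true dip 23°, dip direction 240°

The two traces are lines in the plane: v₁ = (sin 280°·cos 18°, cos 280°·cos 18°, −sin 18°), v₂ = (sin 240°·cos 23°, cos 240°·cos 23°, −sin 23°).
n = v₁ × v₂ = (-0.207, -0.120, 0.563) (taken with n_z > 0).
Dip δ = arctan(|n_h|/n_z) = arctan(0.239/0.563) = 23.0°.
Dip direction = azimuth of (n_x, n_y) = atan2(-0.207, -0.120) = 240°.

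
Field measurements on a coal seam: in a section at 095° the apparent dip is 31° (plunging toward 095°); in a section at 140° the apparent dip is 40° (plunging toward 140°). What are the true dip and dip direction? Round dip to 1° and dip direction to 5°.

Represent each trace as a vector plunging at its apparent dip toward its trend (east-north-up frame): v₁ = (0.854, -0.075, -0.515), v₂ = (0.492, -0.587, -0.643).
n = v₁ × v₂ = (0.254, -0.295, 0.464) (taken with n_z > 0).
True dip = arccos(n_z / |n|) = arccos(0.7660) = 40.0°.
The horizontal component of n points toward azimuth atan2(n_x, n_y) = 139°, the dip direction.

true dip 40°, dip direction 140°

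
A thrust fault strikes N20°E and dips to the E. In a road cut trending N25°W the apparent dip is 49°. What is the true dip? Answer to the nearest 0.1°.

58.4°

The section is 45° from the strike.
tan(true dip) = tan 49° / sin 45° = 1.6269
δ = arctan(1.6269) = 58.42°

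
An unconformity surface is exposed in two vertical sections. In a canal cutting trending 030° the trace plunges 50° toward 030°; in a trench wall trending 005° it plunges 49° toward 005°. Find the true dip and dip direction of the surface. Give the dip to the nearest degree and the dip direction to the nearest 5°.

true dip 50°, dip direction 020°

The two traces are lines in the plane: v₁ = (sin 30°·cos 50°, cos 30°·cos 50°, −sin 50°), v₂ = (sin 5°·cos 49°, cos 5°·cos 49°, −sin 49°).
The plane normal is n = v₁ × v₂ ∝ (0.081, 0.199, 0.178).
Dip δ = arctan(|n_h|/n_z) = arctan(0.214/0.178) = 50.3°.
Dip direction = atan2(0.081, 0.199) = 22° (azimuth of n's horizontal projection).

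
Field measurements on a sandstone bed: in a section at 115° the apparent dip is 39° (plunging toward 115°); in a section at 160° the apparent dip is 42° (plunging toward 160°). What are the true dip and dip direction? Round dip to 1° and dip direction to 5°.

true dip 43°, dip direction 145°

Represent each trace as a vector plunging at its apparent dip toward its trend (east-north-up frame): v₁ = (0.704, -0.328, -0.629), v₂ = (0.254, -0.698, -0.669).
Cross product v₁ × v₂ gives the pole to the plane: n ∝ (0.220, -0.311, 0.408).
tan δ = √(n_x²+n_y²)/n_z = 0.381/0.408, so δ = 43.0°.
The horizontal component of n points toward azimuth atan2(n_x, n_y) = 145°, the dip direction.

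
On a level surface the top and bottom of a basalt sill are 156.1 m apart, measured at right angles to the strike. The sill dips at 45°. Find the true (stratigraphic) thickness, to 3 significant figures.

True thickness t = w · sin(dip) = 156.1 × sin 45°
t = 156.1 × 0.7071 = 110.379 m

110 m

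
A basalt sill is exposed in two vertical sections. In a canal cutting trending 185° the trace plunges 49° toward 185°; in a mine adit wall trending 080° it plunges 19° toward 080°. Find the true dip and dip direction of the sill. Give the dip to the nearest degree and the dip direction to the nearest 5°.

true dip 53°, dip direction 155°

Each apparent-dip line lies in the plane. As unit vectors (x east, y north, z up), v₁ plunges 49°→185° and v₂ plunges 19°→080°.
Cross product v₁ × v₂ gives the pole to the plane: n ∝ (0.337, -0.721, 0.599).
True dip = arccos(n_z / |n|) = arccos(0.6014) = 53.0°.
Dip direction = azimuth of (n_x, n_y) = atan2(0.337, -0.721) = 155°.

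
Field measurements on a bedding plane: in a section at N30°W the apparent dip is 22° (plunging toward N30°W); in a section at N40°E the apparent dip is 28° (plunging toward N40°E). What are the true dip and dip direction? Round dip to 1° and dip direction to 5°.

Represent each trace as a vector plunging at its apparent dip toward its trend (east-north-up frame): v₁ = (-0.464, 0.803, -0.375), v₂ = (0.568, 0.676, -0.469).
Cross product v₁ × v₂ gives the pole to the plane: n ∝ (0.124, 0.430, 0.769).
tan δ = √(n_x²+n_y²)/n_z = 0.448/0.769, so δ = 30.2°.
Dip direction = atan2(0.124, 0.430) = 16° (azimuth of n's horizontal projection).

true dip 30°, dip direction 015°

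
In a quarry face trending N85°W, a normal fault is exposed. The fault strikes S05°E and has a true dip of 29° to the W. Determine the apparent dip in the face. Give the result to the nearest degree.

29°

Angle between strike (S05°E) and section (N85°W): β = 80°.
tan(apparent dip) = tan 29° · sin 80° = 0.5459
α = arctan(0.5459) = 28.63°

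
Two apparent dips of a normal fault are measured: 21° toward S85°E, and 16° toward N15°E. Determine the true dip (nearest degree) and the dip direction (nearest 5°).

true dip 24°, dip direction 065°

The two traces are lines in the plane: v₁ = (sin 95°·cos 21°, cos 95°·cos 21°, −sin 21°), v₂ = (sin 15°·cos 16°, cos 15°·cos 16°, −sin 16°).
n = v₁ × v₂ = (0.355, 0.167, 0.884) (taken with n_z > 0).
Dip δ = arctan(|n_h|/n_z) = arctan(0.393/0.884) = 23.9°.
Dip direction = azimuth of (n_x, n_y) = atan2(0.355, 0.167) = 65°.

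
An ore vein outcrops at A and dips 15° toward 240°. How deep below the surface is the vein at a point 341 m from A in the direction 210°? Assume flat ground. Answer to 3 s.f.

79.1 m

The hole lies 30° from the dip direction, so the down-dip offset is 341 × cos 30° = 295.31 m.
Depth = down-dip offset × tan(dip) = 295.31 × tan 15° = 295.31 × 0.2679
Depth = 79.13 m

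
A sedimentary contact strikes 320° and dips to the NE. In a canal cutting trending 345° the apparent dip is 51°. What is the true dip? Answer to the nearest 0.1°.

71.1°

β = acute angle between strike 320° and section 345° = 25°.
tan δ = tan α / sin β = tan 51° / sin 25° = 1.2349 / 0.4226 = 2.9220
δ = arctan(2.9220) = 71.11°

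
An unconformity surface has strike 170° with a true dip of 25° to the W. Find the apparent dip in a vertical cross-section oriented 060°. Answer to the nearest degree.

24°

Angle between strike (170°) and section (060°): β = 70°.
tan α = tan 25° × sin 70° = 0.4663 × 0.9397 = 0.4382
α = arctan(0.4382) = 23.66°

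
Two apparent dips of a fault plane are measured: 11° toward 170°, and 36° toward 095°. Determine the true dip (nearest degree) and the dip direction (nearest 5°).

true dip 36°, dip direction 095°

Represent each trace as a vector plunging at its apparent dip toward its trend (east-north-up frame): v₁ = (0.170, -0.967, -0.191), v₂ = (0.806, -0.071, -0.588).
Cross product v₁ × v₂ gives the pole to the plane: n ∝ (0.555, -0.054, 0.767).
tan δ = √(n_x²+n_y²)/n_z = 0.557/0.767, so δ = 36.0°.
The horizontal component of n points toward azimuth atan2(n_x, n_y) = 96°, the dip direction.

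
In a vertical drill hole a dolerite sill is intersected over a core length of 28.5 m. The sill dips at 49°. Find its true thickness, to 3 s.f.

18.7 m

True thickness t = h · cos(dip) = 28.5 × cos 49°
t = 28.5 × 0.6561 = 18.698 m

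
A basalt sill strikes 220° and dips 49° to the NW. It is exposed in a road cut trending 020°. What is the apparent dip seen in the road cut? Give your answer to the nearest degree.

The strike is 220° and the section trends 020°; the acute angle between them is β = 20°.
tan(apparent dip) = tan 49° · sin 20° = 0.3934
α = arctan(0.3934) = 21.48°

21°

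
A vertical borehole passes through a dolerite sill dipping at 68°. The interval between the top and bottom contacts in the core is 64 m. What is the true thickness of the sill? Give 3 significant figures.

True thickness t = h · cos(dip) = 64 × cos 68°
t = 64 × 0.3746 = 23.975 m

24.0 m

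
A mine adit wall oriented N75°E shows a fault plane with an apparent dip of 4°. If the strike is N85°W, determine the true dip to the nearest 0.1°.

11.6°

β = acute angle between strike N85°W and section N75°E = 20°.
tan(true dip) = tan 4° / sin 20° = 0.2045
δ = arctan(0.2045) = 11.56°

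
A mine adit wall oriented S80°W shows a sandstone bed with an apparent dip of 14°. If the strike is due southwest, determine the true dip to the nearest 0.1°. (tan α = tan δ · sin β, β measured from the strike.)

β = acute angle between strike due southwest and section S80°W = 35°.
tan(true dip) = tan 14° / sin 35° = 0.4347
true dip = arctan 0.4347 = 23.49°

23.5°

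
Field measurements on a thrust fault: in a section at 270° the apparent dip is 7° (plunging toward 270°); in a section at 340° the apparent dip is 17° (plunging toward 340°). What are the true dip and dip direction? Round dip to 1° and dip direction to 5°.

Each apparent-dip line lies in the plane. As unit vectors (x east, y north, z up), v₁ plunges 7°→270° and v₂ plunges 17°→340°.
n = v₁ × v₂ = (-0.110, 0.250, 0.892) (taken with n_z > 0).
tan δ = √(n_x²+n_y²)/n_z = 0.273/0.892, so δ = 17.0°.
Dip direction = atan2(-0.110, 0.250) = 336° (azimuth of n's horizontal projection).

true dip 17°, dip direction 335°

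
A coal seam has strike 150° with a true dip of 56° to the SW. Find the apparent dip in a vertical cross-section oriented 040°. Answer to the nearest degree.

54°

The strike is 150° and the section trends 040°; the acute angle between them is β = 70°.
tan(apparent dip) = tan 56° · sin 70° = 1.3932
α = arctan(1.3932) = 54.33°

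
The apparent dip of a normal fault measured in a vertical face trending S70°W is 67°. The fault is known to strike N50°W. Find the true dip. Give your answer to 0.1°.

The section is 60° from the strike.
tan(true dip) = tan 67° / sin 60° = 2.7203
δ = arctan(2.7203) = 69.82°

69.8°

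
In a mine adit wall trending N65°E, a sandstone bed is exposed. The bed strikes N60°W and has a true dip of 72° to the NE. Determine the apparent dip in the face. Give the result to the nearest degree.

Angle between strike (N60°W) and section (N65°E): β = 55°.
tan α = tan 72° × sin 55° = 3.0777 × 0.8192 = 2.5211
apparent dip = arctan 2.5211 = 68.36°

68°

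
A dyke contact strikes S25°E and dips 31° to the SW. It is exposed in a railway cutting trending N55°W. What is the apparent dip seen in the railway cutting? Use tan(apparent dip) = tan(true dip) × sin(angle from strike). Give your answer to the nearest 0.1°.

The strike is S25°E and the section trends N55°W; the acute angle between them is β = 30°.
tan(apparent dip) = tan 31° · sin 30° = 0.3004
α = arctan(0.3004) = 16.72°

16.7°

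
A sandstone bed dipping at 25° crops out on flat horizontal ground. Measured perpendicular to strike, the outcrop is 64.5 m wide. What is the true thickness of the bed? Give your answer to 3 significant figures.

True thickness t = w · sin(dip) = 64.5 × sin 25°
t = 64.5 × 0.4226 = 27.259 m

27.3 m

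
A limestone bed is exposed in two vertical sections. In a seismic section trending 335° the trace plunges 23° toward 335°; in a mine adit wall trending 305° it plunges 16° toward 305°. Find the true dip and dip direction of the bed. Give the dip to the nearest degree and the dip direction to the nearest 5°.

The two traces are lines in the plane: v₁ = (sin 335°·cos 23°, cos 335°·cos 23°, −sin 23°), v₂ = (sin 305°·cos 16°, cos 305°·cos 16°, −sin 16°).
Cross product v₁ × v₂ gives the pole to the plane: n ∝ (-0.015, 0.200, 0.442).
True dip = arccos(n_z / |n|) = arccos(0.9105) = 24.4°.
Dip direction = azimuth of (n_x, n_y) = atan2(-0.015, 0.200) = 356°.

true dip 24°, dip direction 355°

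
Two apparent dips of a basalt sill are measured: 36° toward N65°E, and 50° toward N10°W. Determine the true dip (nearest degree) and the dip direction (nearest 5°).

true dip 52°, dip direction 010°

The two traces are lines in the plane: v₁ = (sin 65°·cos 36°, cos 65°·cos 36°, −sin 36°), v₂ = (sin 350°·cos 50°, cos 350°·cos 50°, −sin 50°).
n = v₁ × v₂ = (0.110, 0.627, 0.502) (taken with n_z > 0).
True dip = arccos(n_z / |n|) = arccos(0.6193) = 51.7°.
Dip direction = azimuth of (n_x, n_y) = atan2(0.110, 0.627) = 10°.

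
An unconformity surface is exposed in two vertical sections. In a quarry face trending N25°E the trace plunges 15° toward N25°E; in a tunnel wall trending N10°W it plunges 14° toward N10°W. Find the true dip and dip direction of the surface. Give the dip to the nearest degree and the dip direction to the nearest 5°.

true dip 15°, dip direction 015°

Represent each trace as a vector plunging at its apparent dip toward its trend (east-north-up frame): v₁ = (0.408, 0.875, -0.259), v₂ = (-0.168, 0.956, -0.242).
The plane normal is n = v₁ × v₂ ∝ (0.036, 0.142, 0.538).
True dip = arccos(n_z / |n|) = arccos(0.9647) = 15.3°.
Dip direction = azimuth of (n_x, n_y) = atan2(0.036, 0.142) = 14°.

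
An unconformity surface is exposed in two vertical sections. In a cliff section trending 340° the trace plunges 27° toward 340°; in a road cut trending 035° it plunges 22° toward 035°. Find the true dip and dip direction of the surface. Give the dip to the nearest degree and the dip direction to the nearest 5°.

true dip 28°, dip direction 355°

The two traces are lines in the plane: v₁ = (sin 340°·cos 27°, cos 340°·cos 27°, −sin 27°), v₂ = (sin 35°·cos 22°, cos 35°·cos 22°, −sin 22°).
Cross product v₁ × v₂ gives the pole to the plane: n ∝ (-0.031, 0.356, 0.677).
Dip δ = arctan(|n_h|/n_z) = arctan(0.357/0.677) = 27.8°.
The horizontal component of n points toward azimuth atan2(n_x, n_y) = 355°, the dip direction.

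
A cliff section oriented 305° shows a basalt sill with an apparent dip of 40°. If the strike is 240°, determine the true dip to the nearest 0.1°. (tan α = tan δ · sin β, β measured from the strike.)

The section is 65° from the strike.
tan(true dip) = tan 40° / sin 65° = 0.9258
true dip = arctan 0.9258 = 42.79°

42.8°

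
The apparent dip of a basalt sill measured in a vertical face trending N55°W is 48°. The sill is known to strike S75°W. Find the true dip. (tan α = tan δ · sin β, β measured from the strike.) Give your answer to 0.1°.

The section is 50° from the strike.
tan(true dip) = tan 48° / sin 50° = 1.4498
δ = arctan(1.4498) = 55.40°

55.4°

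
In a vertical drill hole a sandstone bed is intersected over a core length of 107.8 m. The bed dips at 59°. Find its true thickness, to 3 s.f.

True thickness t = h · cos(dip) = 107.8 × cos 59°
t = 107.8 × 0.5150 = 55.521 m

55.5 m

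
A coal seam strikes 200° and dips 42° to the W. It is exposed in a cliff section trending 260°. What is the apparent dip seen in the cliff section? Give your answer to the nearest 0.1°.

37.9°

The section lies 60° from the strike.
tan α = tan 42° × sin 60° = 0.9004 × 0.8660 = 0.7798
α = arctan(0.7798) = 37.95°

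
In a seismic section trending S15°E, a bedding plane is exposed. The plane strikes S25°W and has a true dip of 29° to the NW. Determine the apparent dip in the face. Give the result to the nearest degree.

20°

The strike is S25°W and the section trends S15°E; the acute angle between them is β = 40°.
tan α = tan 29° × sin 40° = 0.5543 × 0.6428 = 0.3563
apparent dip = arctan 0.3563 = 19.61°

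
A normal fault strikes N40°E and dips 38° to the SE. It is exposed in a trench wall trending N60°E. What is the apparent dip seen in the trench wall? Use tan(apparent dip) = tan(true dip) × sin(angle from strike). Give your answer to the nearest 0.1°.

15.0°

Angle between strike (N40°E) and section (N60°E): β = 20°.
tan(apparent dip) = tan 38° · sin 20° = 0.2672
apparent dip = arctan 0.2672 = 14.96°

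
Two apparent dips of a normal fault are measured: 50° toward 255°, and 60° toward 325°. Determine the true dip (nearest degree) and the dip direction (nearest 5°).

Represent each trace as a vector plunging at its apparent dip toward its trend (east-north-up frame): v₁ = (-0.621, -0.166, -0.766), v₂ = (-0.287, 0.410, -0.866).
The plane normal is n = v₁ × v₂ ∝ (-0.458, 0.318, 0.302).
True dip = arccos(n_z / |n|) = arccos(0.4764) = 61.6°.
Dip direction = azimuth of (n_x, n_y) = atan2(-0.458, 0.318) = 305°.

true dip 62°, dip direction 305°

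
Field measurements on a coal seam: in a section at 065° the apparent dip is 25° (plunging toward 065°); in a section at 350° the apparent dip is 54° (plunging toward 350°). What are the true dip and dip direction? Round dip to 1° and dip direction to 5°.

The two traces are lines in the plane: v₁ = (sin 65°·cos 25°, cos 65°·cos 25°, −sin 25°), v₂ = (sin 350°·cos 54°, cos 350°·cos 54°, −sin 54°).
The plane normal is n = v₁ × v₂ ∝ (-0.065, 0.708, 0.515).
True dip = arccos(n_z / |n|) = arccos(0.5865) = 54.1°.
Dip direction = azimuth of (n_x, n_y) = atan2(-0.065, 0.708) = 355°.

true dip 54°, dip direction 355°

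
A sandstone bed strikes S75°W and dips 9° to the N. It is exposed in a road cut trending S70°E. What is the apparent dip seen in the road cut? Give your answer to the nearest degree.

5°

The section lies 35° from the strike.
tan α = tan 9° × sin 35° = 0.1584 × 0.5736 = 0.0908
apparent dip = arctan 0.0908 = 5.19°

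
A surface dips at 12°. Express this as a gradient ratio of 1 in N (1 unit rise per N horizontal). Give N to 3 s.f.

1 in 4.70

1 : N means tan θ = 1/N, so N = 1/tan 12° = 1/0.2126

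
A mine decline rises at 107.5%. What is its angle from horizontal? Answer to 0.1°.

tan θ = 107.5/100 = 1.0750
θ = arctan(1.0750) = 47.07°

47.1°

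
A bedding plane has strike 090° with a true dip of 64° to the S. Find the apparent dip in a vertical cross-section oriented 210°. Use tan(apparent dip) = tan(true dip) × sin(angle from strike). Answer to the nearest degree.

61°

The section lies 60° from the strike.
tan α = tan 64° × sin 60° = 2.0503 × 0.8660 = 1.7756
α = arctan(1.7756) = 60.61°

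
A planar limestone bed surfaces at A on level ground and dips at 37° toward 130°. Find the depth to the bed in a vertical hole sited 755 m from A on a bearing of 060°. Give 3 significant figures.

The hole lies 70° from the dip direction, so the down-dip offset is 755 × cos 70° = 258.23 m.
Depth = down-dip offset × tan(dip) = 258.23 × tan 37° = 258.23 × 0.7536
Depth = 194.59 m

195 m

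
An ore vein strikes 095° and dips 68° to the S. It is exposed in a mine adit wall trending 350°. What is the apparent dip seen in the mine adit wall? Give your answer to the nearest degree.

67°

The section lies 75° from the strike.
tan α = tan 68° × sin 75° = 2.4751 × 0.9659 = 2.3908
α = arctan(2.3908) = 67.30°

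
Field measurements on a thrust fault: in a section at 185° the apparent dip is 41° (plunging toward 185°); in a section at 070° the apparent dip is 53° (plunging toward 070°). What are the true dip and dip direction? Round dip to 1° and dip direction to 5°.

true dip 64°, dip direction 120°

Each apparent-dip line lies in the plane. As unit vectors (x east, y north, z up), v₁ plunges 41°→185° and v₂ plunges 53°→070°.
The plane normal is n = v₁ × v₂ ∝ (0.735, -0.424, 0.412).
True dip = arccos(n_z / |n|) = arccos(0.4364) = 64.1°.
Dip direction = atan2(0.735, -0.424) = 120° (azimuth of n's horizontal projection).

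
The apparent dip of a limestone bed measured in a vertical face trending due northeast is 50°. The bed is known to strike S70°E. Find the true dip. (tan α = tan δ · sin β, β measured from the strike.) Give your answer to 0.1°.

The section is 65° from the strike.
tan δ = tan α / sin β = tan 50° / sin 65° = 1.1918 / 0.9063 = 1.3150
true dip = arctan 1.3150 = 52.75°

52.7°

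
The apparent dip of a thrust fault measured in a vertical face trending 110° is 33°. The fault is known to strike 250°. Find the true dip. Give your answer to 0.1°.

45.3°

β = acute angle between strike 250° and section 110° = 40°.
tan(true dip) = tan 33° / sin 40° = 1.0103
true dip = arctan 1.0103 = 45.29°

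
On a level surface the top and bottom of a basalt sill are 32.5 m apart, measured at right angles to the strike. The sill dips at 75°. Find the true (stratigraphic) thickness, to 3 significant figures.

True thickness t = w · sin(dip) = 32.5 × sin 75°
t = 32.5 × 0.9659 = 31.393 m

31.4 m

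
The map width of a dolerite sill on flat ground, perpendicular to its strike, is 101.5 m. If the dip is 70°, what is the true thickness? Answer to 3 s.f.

True thickness t = w · sin(dip) = 101.5 × sin 70°
t = 101.5 × 0.9397 = 95.379 m

95.4 m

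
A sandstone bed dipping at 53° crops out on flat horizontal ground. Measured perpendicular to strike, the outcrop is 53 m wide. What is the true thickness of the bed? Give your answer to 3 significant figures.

42.3 m

True thickness t = w · sin(dip) = 53 × sin 53°
t = 53 × 0.7986 = 42.328 m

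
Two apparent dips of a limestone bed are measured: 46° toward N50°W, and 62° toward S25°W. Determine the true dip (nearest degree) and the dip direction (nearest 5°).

true dip 68°, dip direction 245°

The two traces are lines in the plane: v₁ = (sin 310°·cos 46°, cos 310°·cos 46°, −sin 46°), v₂ = (sin 205°·cos 62°, cos 205°·cos 62°, −sin 62°).
The plane normal is n = v₁ × v₂ ∝ (-0.700, -0.327, 0.315).
tan δ = √(n_x²+n_y²)/n_z = 0.773/0.315, so δ = 67.8°.
The horizontal component of n points toward azimuth atan2(n_x, n_y) = 245°, the dip direction.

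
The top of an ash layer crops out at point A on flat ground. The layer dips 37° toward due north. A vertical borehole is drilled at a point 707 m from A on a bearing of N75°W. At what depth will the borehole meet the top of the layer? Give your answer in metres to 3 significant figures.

138 m

The hole lies 75° from the dip direction, so the down-dip offset is 707 × cos 75° = 182.99 m.
Depth = down-dip offset × tan(dip) = 182.99 × tan 37° = 182.99 × 0.7536
Depth = 137.89 m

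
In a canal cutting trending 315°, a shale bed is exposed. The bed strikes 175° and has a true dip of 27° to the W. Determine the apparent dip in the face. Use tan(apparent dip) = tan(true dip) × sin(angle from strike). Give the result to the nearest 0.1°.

18.1°

Angle between strike (175°) and section (315°): β = 40°.
tan α = tan 27° × sin 40° = 0.5095 × 0.6428 = 0.3275
α = arctan(0.3275) = 18.13°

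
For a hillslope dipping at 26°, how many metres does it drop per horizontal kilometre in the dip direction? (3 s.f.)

drop per km = 1000 × tan 26° = 1000 × 0.4877

488 m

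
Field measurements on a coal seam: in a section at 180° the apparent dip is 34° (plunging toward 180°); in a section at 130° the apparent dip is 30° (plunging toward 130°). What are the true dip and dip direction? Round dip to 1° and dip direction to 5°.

true dip 35°, dip direction 165°

Represent each trace as a vector plunging at its apparent dip toward its trend (east-north-up frame): v₁ = (0.000, -0.829, -0.559), v₂ = (0.663, -0.557, -0.500).
The plane normal is n = v₁ × v₂ ∝ (0.103, -0.371, 0.550).
True dip = arccos(n_z / |n|) = arccos(0.8192) = 35.0°.
Dip direction = azimuth of (n_x, n_y) = atan2(0.103, -0.371) = 164°.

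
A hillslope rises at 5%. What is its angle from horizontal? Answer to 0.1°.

tan θ = 5/100 = 0.0500
θ = arctan(0.0500) = 2.86°

2.9°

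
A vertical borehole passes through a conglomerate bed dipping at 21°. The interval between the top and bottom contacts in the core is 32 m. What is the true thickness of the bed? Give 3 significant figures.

True thickness t = h · cos(dip) = 32 × cos 21°
t = 32 × 0.9336 = 29.875 m

29.9 m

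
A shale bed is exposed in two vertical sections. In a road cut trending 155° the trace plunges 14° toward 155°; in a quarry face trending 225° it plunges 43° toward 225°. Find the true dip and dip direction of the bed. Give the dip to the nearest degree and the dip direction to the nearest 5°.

true dip 43°, dip direction 230°

Represent each trace as a vector plunging at its apparent dip toward its trend (east-north-up frame): v₁ = (0.410, -0.879, -0.242), v₂ = (-0.517, -0.517, -0.682).
n = v₁ × v₂ = (-0.475, -0.405, 0.667) (taken with n_z > 0).
Dip δ = arctan(|n_h|/n_z) = arctan(0.624/0.667) = 43.1°.
The horizontal component of n points toward azimuth atan2(n_x, n_y) = 230°, the dip direction.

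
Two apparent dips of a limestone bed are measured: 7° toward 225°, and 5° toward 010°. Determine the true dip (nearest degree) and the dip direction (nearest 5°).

true dip 19°, dip direction 295°

Each apparent-dip line lies in the plane. As unit vectors (x east, y north, z up), v₁ plunges 7°→225° and v₂ plunges 5°→010°.
The plane normal is n = v₁ × v₂ ∝ (-0.181, 0.082, 0.567).
True dip = arccos(n_z / |n|) = arccos(0.9438) = 19.3°.
Dip direction = azimuth of (n_x, n_y) = atan2(-0.181, 0.082) = 294°.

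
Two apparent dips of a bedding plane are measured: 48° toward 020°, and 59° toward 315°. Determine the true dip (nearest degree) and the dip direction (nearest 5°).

true dip 60°, dip direction 330°

The two traces are lines in the plane: v₁ = (sin 20°·cos 48°, cos 20°·cos 48°, −sin 48°), v₂ = (sin 315°·cos 59°, cos 315°·cos 59°, −sin 59°).
The plane normal is n = v₁ × v₂ ∝ (-0.268, 0.467, 0.312).
True dip = arccos(n_z / |n|) = arccos(0.5018) = 59.9°.
Dip direction = azimuth of (n_x, n_y) = atan2(-0.268, 0.467) = 330°.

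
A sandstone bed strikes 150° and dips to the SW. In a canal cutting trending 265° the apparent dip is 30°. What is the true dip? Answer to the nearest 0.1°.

32.5°

The section is 65° from the strike.
tan δ = tan α / sin β = tan 30° / sin 65° = 0.5774 / 0.9063 = 0.6370
δ = arctan(0.6370) = 32.50°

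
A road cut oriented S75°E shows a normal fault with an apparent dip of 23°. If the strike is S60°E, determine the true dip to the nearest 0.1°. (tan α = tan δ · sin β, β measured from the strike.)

58.6°

The section is 15° from the strike.
tan δ = tan α / sin β = tan 23° / sin 15° = 0.4245 / 0.2588 = 1.6400
true dip = arctan 1.6400 = 58.63°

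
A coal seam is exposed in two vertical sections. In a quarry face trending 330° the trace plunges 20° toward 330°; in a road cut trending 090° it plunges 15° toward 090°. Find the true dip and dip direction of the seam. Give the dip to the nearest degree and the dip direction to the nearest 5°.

Each apparent-dip line lies in the plane. As unit vectors (x east, y north, z up), v₁ plunges 20°→330° and v₂ plunges 15°→090°.
n = v₁ × v₂ = (0.211, 0.452, 0.786) (taken with n_z > 0).
Dip δ = arctan(|n_h|/n_z) = arctan(0.499/0.786) = 32.4°.
The horizontal component of n points toward azimuth atan2(n_x, n_y) = 25°, the dip direction.

true dip 32°, dip direction 025°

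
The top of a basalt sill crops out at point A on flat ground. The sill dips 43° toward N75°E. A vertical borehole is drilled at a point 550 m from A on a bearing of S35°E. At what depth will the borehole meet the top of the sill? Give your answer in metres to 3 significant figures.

175 m

The hole lies 70° from the dip direction, so the down-dip offset is 550 × cos 70° = 188.11 m.
Depth = down-dip offset × tan(dip) = 188.11 × tan 43° = 188.11 × 0.9325
Depth = 175.42 m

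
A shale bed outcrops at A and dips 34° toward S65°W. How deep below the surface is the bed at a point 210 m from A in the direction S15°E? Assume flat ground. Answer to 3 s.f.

The hole lies 80° from the dip direction, so the down-dip offset is 210 × cos 80° = 36.47 m.
Depth = down-dip offset × tan(dip) = 36.47 × tan 34° = 36.47 × 0.6745
Depth = 24.60 m

24.6 m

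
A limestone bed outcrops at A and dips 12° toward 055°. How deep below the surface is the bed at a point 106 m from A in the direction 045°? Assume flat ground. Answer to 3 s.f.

22.2 m

The hole lies 10° from the dip direction, so the down-dip offset is 106 × cos 10° = 104.39 m.
Depth = down-dip offset × tan(dip) = 104.39 × tan 12° = 104.39 × 0.2126
Depth = 22.19 m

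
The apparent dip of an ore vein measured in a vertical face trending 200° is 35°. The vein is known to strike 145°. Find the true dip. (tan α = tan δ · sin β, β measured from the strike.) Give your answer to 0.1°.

β = acute angle between strike 145° and section 200° = 55°.
tan δ = tan α / sin β = tan 35° / sin 55° = 0.7002 / 0.8192 = 0.8548
true dip = arctan 0.8548 = 40.52°

40.5°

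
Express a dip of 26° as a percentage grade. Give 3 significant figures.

48.8%

grade % = 100 × tan 26° = 100 × 0.4877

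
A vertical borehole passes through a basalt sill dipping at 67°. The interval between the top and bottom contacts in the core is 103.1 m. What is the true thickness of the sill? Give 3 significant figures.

40.3 m

True thickness t = h · cos(dip) = 103.1 × cos 67°
t = 103.1 × 0.3907 = 40.284 m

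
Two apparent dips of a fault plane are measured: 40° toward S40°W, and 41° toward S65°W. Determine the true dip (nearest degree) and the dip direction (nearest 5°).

true dip 41°, dip direction 235°

The two traces are lines in the plane: v₁ = (sin 220°·cos 40°, cos 220°·cos 40°, −sin 40°), v₂ = (sin 245°·cos 41°, cos 245°·cos 41°, −sin 41°).
n = v₁ × v₂ = (-0.180, -0.117, 0.244) (taken with n_z > 0).
tan δ = √(n_x²+n_y²)/n_z = 0.214/0.244, so δ = 41.3°.
Dip direction = atan2(-0.180, -0.117) = 237° (azimuth of n's horizontal projection).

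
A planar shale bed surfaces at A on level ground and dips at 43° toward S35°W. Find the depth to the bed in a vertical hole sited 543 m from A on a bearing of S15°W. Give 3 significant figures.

476 m

The hole lies 20° from the dip direction, so the down-dip offset is 543 × cos 20° = 510.25 m.
Depth = down-dip offset × tan(dip) = 510.25 × tan 43° = 510.25 × 0.9325
Depth = 475.82 m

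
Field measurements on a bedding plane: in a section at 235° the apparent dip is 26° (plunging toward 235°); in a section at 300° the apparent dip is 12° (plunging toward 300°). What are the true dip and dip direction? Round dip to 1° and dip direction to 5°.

Each apparent-dip line lies in the plane. As unit vectors (x east, y north, z up), v₁ plunges 26°→235° and v₂ plunges 12°→300°.
Cross product v₁ × v₂ gives the pole to the plane: n ∝ (-0.322, -0.218, 0.797).
Dip δ = arctan(|n_h|/n_z) = arctan(0.389/0.797) = 26.0°.
Dip direction = azimuth of (n_x, n_y) = atan2(-0.322, -0.218) = 236°.

true dip 26°, dip direction 235°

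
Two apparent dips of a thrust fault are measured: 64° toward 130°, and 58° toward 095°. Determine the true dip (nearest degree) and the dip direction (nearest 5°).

true dip 64°, dip direction 135°

The two traces are lines in the plane: v₁ = (sin 130°·cos 64°, cos 130°·cos 64°, −sin 64°), v₂ = (sin 95°·cos 58°, cos 95°·cos 58°, −sin 58°).
n = v₁ × v₂ = (0.197, -0.190, 0.133) (taken with n_z > 0).
Dip δ = arctan(|n_h|/n_z) = arctan(0.274/0.133) = 64.1°.
Dip direction = atan2(0.197, -0.190) = 134° (azimuth of n's horizontal projection).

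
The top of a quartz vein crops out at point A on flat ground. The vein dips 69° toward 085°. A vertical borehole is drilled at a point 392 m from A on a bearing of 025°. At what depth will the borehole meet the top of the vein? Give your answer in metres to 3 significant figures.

The hole lies 60° from the dip direction, so the down-dip offset is 392 × cos 60° = 196.00 m.
Depth = down-dip offset × tan(dip) = 196.00 × tan 69° = 196.00 × 2.6051
Depth = 510.60 m

511 m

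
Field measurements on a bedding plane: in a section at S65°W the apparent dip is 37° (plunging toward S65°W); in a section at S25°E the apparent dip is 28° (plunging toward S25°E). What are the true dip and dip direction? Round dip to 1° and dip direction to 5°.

true dip 43°, dip direction 210°

Each apparent-dip line lies in the plane. As unit vectors (x east, y north, z up), v₁ plunges 37°→S65°W and v₂ plunges 28°→S25°E.
n = v₁ × v₂ = (-0.323, -0.564, 0.705) (taken with n_z > 0).
True dip = arccos(n_z / |n|) = arccos(0.7351) = 42.7°.
Dip direction = azimuth of (n_x, n_y) = atan2(-0.323, -0.564) = 210°.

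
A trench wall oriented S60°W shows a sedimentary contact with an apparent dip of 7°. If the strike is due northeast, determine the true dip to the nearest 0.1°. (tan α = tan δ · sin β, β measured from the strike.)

25.4°

The section is 15° from the strike.
tan δ = tan α / sin β = tan 7° / sin 15° = 0.1228 / 0.2588 = 0.4744
true dip = arctan 0.4744 = 25.38°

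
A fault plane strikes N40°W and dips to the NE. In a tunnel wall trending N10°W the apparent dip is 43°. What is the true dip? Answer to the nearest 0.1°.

61.8°

The section is 30° from the strike.
tan δ = tan α / sin β = tan 43° / sin 30° = 0.9325 / 0.5000 = 1.8650
true dip = arctan 1.8650 = 61.80°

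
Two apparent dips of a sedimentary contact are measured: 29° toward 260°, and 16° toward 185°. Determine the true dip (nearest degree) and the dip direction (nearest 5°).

true dip 30°, dip direction 245°

Each apparent-dip line lies in the plane. As unit vectors (x east, y north, z up), v₁ plunges 29°→260° and v₂ plunges 16°→185°.
Cross product v₁ × v₂ gives the pole to the plane: n ∝ (-0.422, -0.197, 0.812).
Dip δ = arctan(|n_h|/n_z) = arctan(0.466/0.812) = 29.8°.
Dip direction = atan2(-0.422, -0.197) = 245° (azimuth of n's horizontal projection).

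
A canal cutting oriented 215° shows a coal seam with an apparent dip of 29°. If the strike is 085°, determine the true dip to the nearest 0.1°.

The section is 50° from the strike.
tan δ = tan α / sin β = tan 29° / sin 50° = 0.5543 / 0.7660 = 0.7236
true dip = arctan 0.7236 = 35.89°

35.9°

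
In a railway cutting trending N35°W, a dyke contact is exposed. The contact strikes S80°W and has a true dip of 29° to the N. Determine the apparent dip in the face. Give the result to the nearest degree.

Angle between strike (S80°W) and section (N35°W): β = 65°.
tan α = tan 29° × sin 65° = 0.5543 × 0.9063 = 0.5024
apparent dip = arctan 0.5024 = 26.67°

27°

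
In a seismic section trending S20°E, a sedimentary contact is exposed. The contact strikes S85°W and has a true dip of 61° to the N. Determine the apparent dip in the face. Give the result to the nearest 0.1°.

60.2°

Angle between strike (S85°W) and section (S20°E): β = 75°.
tan(apparent dip) = tan 61° · sin 75° = 1.7426
apparent dip = arctan 1.7426 = 60.15°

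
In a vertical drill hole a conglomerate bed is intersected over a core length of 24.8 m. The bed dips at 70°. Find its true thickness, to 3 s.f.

8.48 m

True thickness t = h · cos(dip) = 24.8 × cos 70°
t = 24.8 × 0.3420 = 8.482 m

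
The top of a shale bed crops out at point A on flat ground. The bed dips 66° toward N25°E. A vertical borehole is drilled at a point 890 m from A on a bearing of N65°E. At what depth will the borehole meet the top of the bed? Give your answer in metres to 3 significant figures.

1530 m

The hole lies 40° from the dip direction, so the down-dip offset is 890 × cos 40° = 681.78 m.
Depth = down-dip offset × tan(dip) = 681.78 × tan 66° = 681.78 × 2.2460
Depth = 1531.30 m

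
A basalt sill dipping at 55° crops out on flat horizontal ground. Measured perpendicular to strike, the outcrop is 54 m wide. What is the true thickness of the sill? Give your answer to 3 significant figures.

44.2 m

True thickness t = w · sin(dip) = 54 × sin 55°
t = 54 × 0.8192 = 44.234 m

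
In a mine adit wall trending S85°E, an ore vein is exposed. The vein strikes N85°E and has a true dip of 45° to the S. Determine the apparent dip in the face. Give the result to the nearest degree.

The strike is N85°E and the section trends S85°E; the acute angle between them is β = 10°.
tan α = tan 45° × sin 10° = 1.0000 × 0.1736 = 0.1736
α = arctan(0.1736) = 9.85°

10°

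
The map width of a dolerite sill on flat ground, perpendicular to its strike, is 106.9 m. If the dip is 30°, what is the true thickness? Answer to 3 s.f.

53.4 m

True thickness t = w · sin(dip) = 106.9 × sin 30°
t = 106.9 × 0.5000 = 53.450 m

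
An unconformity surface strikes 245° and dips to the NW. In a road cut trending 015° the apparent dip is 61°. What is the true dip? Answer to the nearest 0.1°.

The section is 50° from the strike.
tan δ = tan α / sin β = tan 61° / sin 50° = 1.8040 / 0.7660 = 2.3550
true dip = arctan 2.3550 = 66.99°

67.0°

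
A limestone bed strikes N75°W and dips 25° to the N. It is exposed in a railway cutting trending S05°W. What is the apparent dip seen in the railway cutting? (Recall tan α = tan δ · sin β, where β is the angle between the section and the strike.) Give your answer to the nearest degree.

The section lies 80° from the strike.
tan(apparent dip) = tan 25° · sin 80° = 0.4592
apparent dip = arctan 0.4592 = 24.67°

25°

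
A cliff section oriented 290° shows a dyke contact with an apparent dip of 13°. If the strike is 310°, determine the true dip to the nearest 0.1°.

34.0°

β = acute angle between strike 310° and section 290° = 20°.
tan δ = tan α / sin β = tan 13° / sin 20° = 0.2309 / 0.3420 = 0.6750
δ = arctan(0.6750) = 34.02°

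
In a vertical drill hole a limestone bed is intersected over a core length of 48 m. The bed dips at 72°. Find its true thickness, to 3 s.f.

True thickness t = h · cos(dip) = 48 × cos 72°
t = 48 × 0.3090 = 14.833 m

14.8 m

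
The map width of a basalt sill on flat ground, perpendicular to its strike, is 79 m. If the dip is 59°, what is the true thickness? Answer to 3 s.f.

67.7 m

True thickness t = w · sin(dip) = 79 × sin 59°
t = 79 × 0.8572 = 67.716 m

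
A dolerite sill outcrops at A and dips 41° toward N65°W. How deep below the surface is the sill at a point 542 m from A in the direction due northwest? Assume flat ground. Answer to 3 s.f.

443 m

The hole lies 20° from the dip direction, so the down-dip offset is 542 × cos 20° = 509.31 m.
Depth = down-dip offset × tan(dip) = 509.31 × tan 41° = 509.31 × 0.8693
Depth = 442.74 m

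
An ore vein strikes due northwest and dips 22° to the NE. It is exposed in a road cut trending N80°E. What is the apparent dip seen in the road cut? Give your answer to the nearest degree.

18°

The section lies 55° from the strike.
tan(apparent dip) = tan 22° · sin 55° = 0.3310
apparent dip = arctan 0.3310 = 18.31°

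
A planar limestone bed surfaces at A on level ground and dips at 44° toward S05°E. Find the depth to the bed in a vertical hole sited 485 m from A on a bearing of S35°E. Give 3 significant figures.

406 m

The hole lies 30° from the dip direction, so the down-dip offset is 485 × cos 30° = 420.02 m.
Depth = down-dip offset × tan(dip) = 420.02 × tan 44° = 420.02 × 0.9657
Depth = 405.61 m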